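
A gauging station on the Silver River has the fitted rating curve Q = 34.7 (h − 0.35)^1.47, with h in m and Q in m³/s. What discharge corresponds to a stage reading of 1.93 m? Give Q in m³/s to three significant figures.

Q = 34.7 × (1.93 − 0.35)^1.47 = 34.7 × 1.58^1.47 = 67.98 m³/s

68.0 m³/s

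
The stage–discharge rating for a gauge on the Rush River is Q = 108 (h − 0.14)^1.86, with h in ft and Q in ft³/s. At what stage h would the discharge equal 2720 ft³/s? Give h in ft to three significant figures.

5.81 ft

h − h₀ = (Q/C)^(1/b) = (2720/108)^(1/1.86) = 5.666 ft
h = 0.14 + 5.666 = 5.806 ft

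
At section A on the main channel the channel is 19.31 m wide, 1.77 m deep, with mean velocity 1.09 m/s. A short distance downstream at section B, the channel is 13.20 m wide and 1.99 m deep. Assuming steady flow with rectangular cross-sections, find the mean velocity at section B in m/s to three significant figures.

Q = A₁V₁ = (19.31×1.77) × 1.09 = 37.25 m³/s
A₂ = 13.20 × 1.99 = 26.27 m²
V₂ = Q/A₂ = 37.25/26.27 = 1.418 m/s

1.42 m/s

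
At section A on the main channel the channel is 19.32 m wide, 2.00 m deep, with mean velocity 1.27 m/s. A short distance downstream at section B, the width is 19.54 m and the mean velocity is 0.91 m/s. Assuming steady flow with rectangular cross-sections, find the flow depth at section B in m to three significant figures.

Q = A₁V₁ = (19.32×2.00) × 1.27 = 49.07 m³/s
d₂ = Q/(b₂ V₂) = 49.07/(19.54×0.91) = 2.760 m

2.76 m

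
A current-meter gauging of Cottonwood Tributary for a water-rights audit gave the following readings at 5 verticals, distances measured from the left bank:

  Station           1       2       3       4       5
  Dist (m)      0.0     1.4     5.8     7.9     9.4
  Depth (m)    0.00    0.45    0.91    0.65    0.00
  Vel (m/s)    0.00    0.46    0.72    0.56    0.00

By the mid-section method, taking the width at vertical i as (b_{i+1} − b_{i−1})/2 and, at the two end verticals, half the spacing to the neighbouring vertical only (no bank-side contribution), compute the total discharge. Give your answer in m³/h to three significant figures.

12200 m³/h

w_2 = (5.8 − 0.0)/2 = 2.9 m; q_2 = 0.46 × 0.45 × 2.9 = 0.6003 m³/s
w_3 = (7.9 − 1.4)/2 = 3.25 m; q_3 = 0.72 × 0.91 × 3.25 = 2.129 m³/s
w_4 = (9.4 − 5.8)/2 = 1.8 m; q_4 = 0.56 × 0.65 × 1.8 = 0.6552 m³/s
Stations 1, 5 contribute zero (depth or velocity is 0).
Q = Σ qᵢ = 3.385 m³/s
= 3.385 × 3600 = 12190 m³/h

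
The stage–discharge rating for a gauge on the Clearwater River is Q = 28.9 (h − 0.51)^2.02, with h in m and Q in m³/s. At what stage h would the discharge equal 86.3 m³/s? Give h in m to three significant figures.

h − h₀ = (Q/C)^(1/b) = (86.3/28.9)^(1/2.02) = 1.719 m
h = 0.51 + 1.719 = 2.229 m

2.23 m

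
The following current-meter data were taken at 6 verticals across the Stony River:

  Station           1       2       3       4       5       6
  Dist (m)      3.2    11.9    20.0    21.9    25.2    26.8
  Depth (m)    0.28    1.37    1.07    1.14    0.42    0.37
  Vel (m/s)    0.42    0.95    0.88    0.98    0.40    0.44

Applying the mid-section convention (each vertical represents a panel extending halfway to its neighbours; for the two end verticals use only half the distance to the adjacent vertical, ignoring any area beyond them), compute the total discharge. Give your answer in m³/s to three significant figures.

19.6 m³/s

w_1 = (11.9 − 3.2)/2 = 4.35 m; q_1 = 0.42 × 0.28 × 4.35 = 0.5116 m³/s
w_2 = (20.0 − 3.2)/2 = 8.4 m; q_2 = 0.95 × 1.37 × 8.4 = 10.93 m³/s
w_3 = (21.9 − 11.9)/2 = 5 m; q_3 = 0.88 × 1.07 × 5 = 4.708 m³/s
w_4 = (25.2 − 20.0)/2 = 2.6 m; q_4 = 0.98 × 1.14 × 2.6 = 2.905 m³/s
w_5 = (26.8 − 21.9)/2 = 2.45 m; q_5 = 0.40 × 0.42 × 2.45 = 0.4116 m³/s
w_6 = (26.8 − 25.2)/2 = 0.8 m; q_6 = 0.44 × 0.37 × 0.8 = 0.1302 m³/s
Q = Σ qᵢ = 19.60 m³/s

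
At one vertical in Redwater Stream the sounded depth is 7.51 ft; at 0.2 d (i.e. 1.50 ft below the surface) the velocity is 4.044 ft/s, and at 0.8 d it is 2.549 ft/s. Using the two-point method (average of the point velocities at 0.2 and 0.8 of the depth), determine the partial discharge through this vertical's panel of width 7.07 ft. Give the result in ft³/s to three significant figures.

v̄ = (4.044 + 2.549) / 2 = 3.297 ft/s
q = v̄ × d × w = 3.297 × 7.51 × 7.07 = 175.0 ft³/s

175 ft³/s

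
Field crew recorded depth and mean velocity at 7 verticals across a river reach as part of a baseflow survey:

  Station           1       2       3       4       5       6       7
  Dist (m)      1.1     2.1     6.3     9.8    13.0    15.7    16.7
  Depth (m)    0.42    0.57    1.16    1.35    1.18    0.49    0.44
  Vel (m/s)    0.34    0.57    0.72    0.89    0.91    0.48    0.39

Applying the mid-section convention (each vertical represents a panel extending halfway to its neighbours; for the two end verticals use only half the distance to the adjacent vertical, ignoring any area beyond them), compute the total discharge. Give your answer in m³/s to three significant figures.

11.8 m³/s

w_1 = (2.1 − 1.1)/2 = 0.5 m; q_1 = 0.34 × 0.42 × 0.5 = 0.07140 m³/s
w_2 = (6.3 − 1.1)/2 = 2.6 m; q_2 = 0.57 × 0.57 × 2.6 = 0.8447 m³/s
w_3 = (9.8 − 2.1)/2 = 3.85 m; q_3 = 0.72 × 1.16 × 3.85 = 3.216 m³/s
w_4 = (13.0 − 6.3)/2 = 3.35 m; q_4 = 0.89 × 1.35 × 3.35 = 4.025 m³/s
w_5 = (15.7 − 9.8)/2 = 2.95 m; q_5 = 0.91 × 1.18 × 2.95 = 3.168 m³/s
w_6 = (16.7 − 13.0)/2 = 1.85 m; q_6 = 0.48 × 0.49 × 1.85 = 0.4351 m³/s
w_7 = (16.7 − 15.7)/2 = 0.5 m; q_7 = 0.39 × 0.44 × 0.5 = 0.08580 m³/s
Q = Σ qᵢ = 11.85 m³/s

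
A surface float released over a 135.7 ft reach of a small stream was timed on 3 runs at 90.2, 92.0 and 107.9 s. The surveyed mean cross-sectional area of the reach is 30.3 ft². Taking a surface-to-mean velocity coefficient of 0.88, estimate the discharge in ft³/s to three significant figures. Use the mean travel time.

t̄ = (90.2 + 92.0 + 107.9) / 3 = 96.7 s
v_surface = L / t̄ = 135.7 / 96.7 = 1.403 ft/s
v_mean = 0.88 × 1.403 = 1.235 ft/s
Q = A × v_mean = 30.3 × 1.235 = 37.42 ft³/s

37.4 ft³/s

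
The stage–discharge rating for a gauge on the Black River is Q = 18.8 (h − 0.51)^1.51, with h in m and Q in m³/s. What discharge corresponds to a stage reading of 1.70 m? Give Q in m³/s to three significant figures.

Q = 18.8 × (1.70 − 0.51)^1.51 = 18.8 × 1.19^1.51 = 24.45 m³/s

24.4 m³/s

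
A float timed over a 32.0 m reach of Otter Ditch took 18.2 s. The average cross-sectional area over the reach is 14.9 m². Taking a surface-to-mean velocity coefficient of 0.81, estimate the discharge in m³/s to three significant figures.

v_surface = L / t̄ = 32.0 / 18.2 = 1.758 m/s
v_mean = 0.81 × 1.758 = 1.424 m/s
Q = A × v_mean = 14.9 × 1.424 = 21.22 m³/s

21.2 m³/s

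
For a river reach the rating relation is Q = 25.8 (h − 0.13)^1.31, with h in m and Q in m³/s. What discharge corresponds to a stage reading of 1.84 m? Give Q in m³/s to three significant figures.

52.1 m³/s

Q = 25.8 × (1.84 − 0.13)^1.31 = 25.8 × 1.71^1.31 = 52.10 m³/s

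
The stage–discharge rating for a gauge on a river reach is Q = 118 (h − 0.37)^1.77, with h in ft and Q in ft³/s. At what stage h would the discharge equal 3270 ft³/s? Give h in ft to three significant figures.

h − h₀ = (Q/C)^(1/b) = (3270/118)^(1/1.77) = 6.532 ft
h = 0.37 + 6.532 = 6.902 ft

6.90 ft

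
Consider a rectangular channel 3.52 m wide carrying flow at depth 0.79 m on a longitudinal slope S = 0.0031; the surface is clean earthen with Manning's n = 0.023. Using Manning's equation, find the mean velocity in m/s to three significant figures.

1.62 m/s

A = b·y = 3.52 × 0.79 = 2.781 m²
P = b + 2y = 3.52 + 2×0.79 = 5.100 m
R = A/P = 2.781/5.100 = 0.5453 m
Q = (1/n)·A·R^(2/3)·S^(1/2) = (1/0.023) × 2.781 × 0.5453^(2/3) × 0.0031^(1/2) = 4.493 m³/s
V = Q/A = 4.493/2.781 = 1.616 m/s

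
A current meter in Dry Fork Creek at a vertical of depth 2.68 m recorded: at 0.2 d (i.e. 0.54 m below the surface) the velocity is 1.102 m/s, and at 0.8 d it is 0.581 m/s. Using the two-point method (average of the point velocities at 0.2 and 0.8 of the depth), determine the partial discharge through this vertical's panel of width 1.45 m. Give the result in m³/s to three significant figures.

3.27 m³/s

v̄ = (1.102 + 0.581) / 2 = 0.8415 m/s
q = v̄ × d × w = 0.8415 × 2.68 × 1.45 = 3.270 m³/s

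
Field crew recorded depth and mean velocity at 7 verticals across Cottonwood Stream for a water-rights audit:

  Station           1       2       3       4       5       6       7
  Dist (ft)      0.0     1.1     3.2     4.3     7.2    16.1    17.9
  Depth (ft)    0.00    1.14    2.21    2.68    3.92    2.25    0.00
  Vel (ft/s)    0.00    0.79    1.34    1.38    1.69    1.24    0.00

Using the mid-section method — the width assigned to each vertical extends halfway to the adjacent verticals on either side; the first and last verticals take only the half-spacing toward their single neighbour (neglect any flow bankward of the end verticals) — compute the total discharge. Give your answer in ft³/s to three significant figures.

w_2 = (3.2 − 0.0)/2 = 1.6 ft; q_2 = 0.79 × 1.14 × 1.6 = 1.441 ft³/s
w_3 = (4.3 − 1.1)/2 = 1.6 ft; q_3 = 1.34 × 2.21 × 1.6 = 4.738 ft³/s
w_4 = (7.2 − 3.2)/2 = 2 ft; q_4 = 1.38 × 2.68 × 2 = 7.397 ft³/s
w_5 = (16.1 − 4.3)/2 = 5.9 ft; q_5 = 1.69 × 3.92 × 5.9 = 39.09 ft³/s
w_6 = (17.9 − 7.2)/2 = 5.35 ft; q_6 = 1.24 × 2.25 × 5.35 = 14.93 ft³/s
Stations 1, 7 contribute zero (depth or velocity is 0).
Q = Σ qᵢ = 67.59 ft³/s

67.6 ft³/s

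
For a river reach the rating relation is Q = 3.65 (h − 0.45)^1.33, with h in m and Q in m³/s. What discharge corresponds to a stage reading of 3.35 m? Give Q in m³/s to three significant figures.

Q = 3.65 × (3.35 − 0.45)^1.33 = 3.65 × 2.9^1.33 = 15.04 m³/s

15.0 m³/s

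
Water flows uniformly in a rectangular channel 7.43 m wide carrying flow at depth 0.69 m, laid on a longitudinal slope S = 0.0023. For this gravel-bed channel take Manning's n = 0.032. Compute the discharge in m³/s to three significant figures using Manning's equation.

A = b·y = 7.43 × 0.69 = 5.127 m²
P = b + 2y = 7.43 + 2×0.69 = 8.810 m
R = A/P = 5.127/8.810 = 0.5819 m
Q = (1/n)·A·R^(2/3)·S^(1/2) = (1/0.032) × 5.127 × 0.5819^(2/3) × 0.0023^(1/2) = 5.355 m³/s

5.36 m³/s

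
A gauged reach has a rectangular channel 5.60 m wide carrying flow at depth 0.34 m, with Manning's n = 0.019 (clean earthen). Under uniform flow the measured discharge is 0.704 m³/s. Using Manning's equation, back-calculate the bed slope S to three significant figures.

A = b·y = 5.60 × 0.34 = 1.904 m²
P = b + 2y = 5.60 + 2×0.34 = 6.280 m
R = A/P = 1.904/6.280 = 0.3032 m
S = (Q·n / (1·A·R^(2/3)))² = (0.704×0.019 / (1×1.904×0.4513))² = 0.0002423

0.000242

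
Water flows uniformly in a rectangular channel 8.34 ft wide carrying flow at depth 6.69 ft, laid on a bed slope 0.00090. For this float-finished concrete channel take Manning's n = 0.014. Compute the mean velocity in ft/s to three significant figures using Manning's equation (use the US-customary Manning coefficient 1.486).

A = b·y = 8.34 × 6.69 = 55.79 ft²
P = b + 2y = 8.34 + 2×6.69 = 21.72 ft
R = A/P = 55.79/21.72 = 2.569 ft
Q = (1.486/n)·A·R^(2/3)·S^(1/2) = (1.486/0.014) × 55.79 × 2.569^(2/3) × 0.00090^(1/2) = 333.2 ft³/s
V = Q/A = 333.2/55.79 = 5.973 ft/s

5.97 ft/s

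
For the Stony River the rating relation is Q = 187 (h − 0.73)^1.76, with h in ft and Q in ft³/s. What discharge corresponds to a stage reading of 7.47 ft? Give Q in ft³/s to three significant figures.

Q = 187 × (7.47 − 0.73)^1.76 = 187 × 6.74^1.76 = 5374 ft³/s

5370 ft³/s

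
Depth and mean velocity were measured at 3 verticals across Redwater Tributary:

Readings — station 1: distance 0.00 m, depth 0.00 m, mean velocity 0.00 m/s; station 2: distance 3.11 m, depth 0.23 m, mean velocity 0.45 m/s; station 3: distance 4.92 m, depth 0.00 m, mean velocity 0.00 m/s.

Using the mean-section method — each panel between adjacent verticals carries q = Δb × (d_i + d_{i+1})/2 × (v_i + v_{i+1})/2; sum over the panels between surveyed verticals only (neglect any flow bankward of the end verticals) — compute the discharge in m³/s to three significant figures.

Panel 1-2: Δb = 3.11 m, d̄ = (0.00+0.23)/2 = 0.115, v̄ = (0.00+0.45)/2 = 0.225 → q = 3.11×0.115×0.225 = 0.08047 m³/s
Panel 2-3: Δb = 1.81 m, d̄ = (0.23+0.00)/2 = 0.115, v̄ = (0.45+0.00)/2 = 0.225 → q = 1.81×0.115×0.225 = 0.04683 m³/s
Q = Σ q = 0.1273 m³/s

0.127 m³/s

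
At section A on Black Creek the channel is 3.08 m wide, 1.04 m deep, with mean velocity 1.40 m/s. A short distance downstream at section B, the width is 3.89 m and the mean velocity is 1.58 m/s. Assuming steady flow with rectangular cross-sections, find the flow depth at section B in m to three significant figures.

Q = A₁V₁ = (3.08×1.04) × 1.40 = 4.484 m³/s
d₂ = Q/(b₂ V₂) = 4.484/(3.89×1.58) = 0.7296 m

0.730 m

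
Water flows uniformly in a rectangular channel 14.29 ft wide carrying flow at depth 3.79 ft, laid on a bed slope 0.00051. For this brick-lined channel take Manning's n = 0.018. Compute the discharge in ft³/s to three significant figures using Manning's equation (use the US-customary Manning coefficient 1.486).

A = b·y = 14.29 × 3.79 = 54.16 ft²
P = b + 2y = 14.29 + 2×3.79 = 21.87 ft
R = A/P = 54.16/21.87 = 2.476 ft
Q = (1.486/n)·A·R^(2/3)·S^(1/2) = (1.486/0.018) × 54.16 × 2.476^(2/3) × 0.00051^(1/2) = 184.8 ft³/s

185 ft³/s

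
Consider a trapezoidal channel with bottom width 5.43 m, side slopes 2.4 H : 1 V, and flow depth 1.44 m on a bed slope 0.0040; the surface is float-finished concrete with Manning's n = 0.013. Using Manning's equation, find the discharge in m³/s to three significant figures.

61.9 m³/s

A = (b + z·y)·y = (5.43 + 2.4×1.44)×1.44 = 12.80 m²
P = b + 2y√(1+z²) = 5.43 + 2×1.44×√(1+2.4²) = 12.92 m
R = A/P = 12.80/12.92 = 0.9905 m
Q = (1/n)·A·R^(2/3)·S^(1/2) = (1/0.013) × 12.80 × 0.9905^(2/3) × 0.0040^(1/2) = 61.86 m³/s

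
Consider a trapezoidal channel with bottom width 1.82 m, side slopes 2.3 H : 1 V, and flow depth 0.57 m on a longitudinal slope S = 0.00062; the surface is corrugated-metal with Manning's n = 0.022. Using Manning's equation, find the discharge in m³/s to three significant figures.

1.06 m³/s

A = (b + z·y)·y = (1.82 + 2.3×0.57)×0.57 = 1.785 m²
P = b + 2y√(1+z²) = 1.82 + 2×0.57×√(1+2.3²) = 4.679 m
R = A/P = 1.785/4.679 = 0.3814 m
Q = (1/n)·A·R^(2/3)·S^(1/2) = (1/0.022) × 1.785 × 0.3814^(2/3) × 0.00062^(1/2) = 1.062 m³/s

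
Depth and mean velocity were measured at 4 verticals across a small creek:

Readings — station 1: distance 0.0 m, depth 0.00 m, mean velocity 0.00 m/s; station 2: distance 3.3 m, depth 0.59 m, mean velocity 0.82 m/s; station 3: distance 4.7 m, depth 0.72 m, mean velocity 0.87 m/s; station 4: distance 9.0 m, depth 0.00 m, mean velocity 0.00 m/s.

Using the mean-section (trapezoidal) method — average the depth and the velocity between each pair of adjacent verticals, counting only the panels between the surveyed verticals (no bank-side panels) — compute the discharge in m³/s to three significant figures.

Panel 1-2: Δb = 3.3 m, d̄ = (0.00+0.59)/2 = 0.295, v̄ = (0.00+0.82)/2 = 0.41 → q = 3.3×0.295×0.41 = 0.3991 m³/s
Panel 2-3: Δb = 1.4 m, d̄ = (0.59+0.72)/2 = 0.655, v̄ = (0.82+0.87)/2 = 0.845 → q = 1.4×0.655×0.845 = 0.7749 m³/s
Panel 3-4: Δb = 4.3 m, d̄ = (0.72+0.00)/2 = 0.36, v̄ = (0.87+0.00)/2 = 0.435 → q = 4.3×0.36×0.435 = 0.6734 m³/s
Q = Σ q = 1.847 m³/s

1.85 m³/s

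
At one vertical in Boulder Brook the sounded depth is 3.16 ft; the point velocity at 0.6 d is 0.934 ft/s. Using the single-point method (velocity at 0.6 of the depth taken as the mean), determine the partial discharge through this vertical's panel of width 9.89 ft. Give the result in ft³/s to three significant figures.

29.2 ft³/s

v̄ = v₀.₆ = 0.934 ft/s
q = v̄ × d × w = 0.9340 × 3.16 × 9.89 = 29.19 ft³/s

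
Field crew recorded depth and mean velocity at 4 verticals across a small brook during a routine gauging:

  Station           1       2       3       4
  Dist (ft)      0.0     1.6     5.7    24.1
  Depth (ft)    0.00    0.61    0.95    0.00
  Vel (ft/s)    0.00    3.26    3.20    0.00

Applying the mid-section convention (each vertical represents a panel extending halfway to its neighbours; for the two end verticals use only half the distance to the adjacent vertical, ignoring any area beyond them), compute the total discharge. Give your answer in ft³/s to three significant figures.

39.9 ft³/s

w_2 = (5.7 − 0.0)/2 = 2.85 ft; q_2 = 3.26 × 0.61 × 2.85 = 5.668 ft³/s
w_3 = (24.1 − 1.6)/2 = 11.25 ft; q_3 = 3.20 × 0.95 × 11.25 = 34.20 ft³/s
Stations 1, 4 contribute zero (depth or velocity is 0).
Q = Σ qᵢ = 39.87 ft³/s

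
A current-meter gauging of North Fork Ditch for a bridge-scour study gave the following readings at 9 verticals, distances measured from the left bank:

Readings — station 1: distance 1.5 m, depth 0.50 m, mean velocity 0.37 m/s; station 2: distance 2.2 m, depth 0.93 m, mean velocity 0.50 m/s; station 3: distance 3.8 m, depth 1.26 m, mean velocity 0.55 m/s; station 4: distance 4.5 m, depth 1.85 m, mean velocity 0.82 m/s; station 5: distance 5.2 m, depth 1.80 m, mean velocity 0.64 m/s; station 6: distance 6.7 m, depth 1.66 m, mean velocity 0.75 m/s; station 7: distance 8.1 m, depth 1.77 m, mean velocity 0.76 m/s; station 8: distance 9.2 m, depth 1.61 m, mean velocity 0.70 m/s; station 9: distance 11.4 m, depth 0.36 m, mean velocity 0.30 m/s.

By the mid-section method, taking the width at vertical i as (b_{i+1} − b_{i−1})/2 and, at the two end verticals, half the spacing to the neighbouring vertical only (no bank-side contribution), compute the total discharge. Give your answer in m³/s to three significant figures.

w_1 = (2.2 − 1.5)/2 = 0.35 m; q_1 = 0.37 × 0.50 × 0.35 = 0.06475 m³/s
w_2 = (3.8 − 1.5)/2 = 1.15 m; q_2 = 0.50 × 0.93 × 1.15 = 0.5348 m³/s
w_3 = (4.5 − 2.2)/2 = 1.15 m; q_3 = 0.55 × 1.26 × 1.15 = 0.7970 m³/s
w_4 = (5.2 − 3.8)/2 = 0.7 m; q_4 = 0.82 × 1.85 × 0.7 = 1.062 m³/s
w_5 = (6.7 − 4.5)/2 = 1.1 m; q_5 = 0.64 × 1.80 × 1.1 = 1.267 m³/s
w_6 = (8.1 − 5.2)/2 = 1.45 m; q_6 = 0.75 × 1.66 × 1.45 = 1.805 m³/s
w_7 = (9.2 − 6.7)/2 = 1.25 m; q_7 = 0.76 × 1.77 × 1.25 = 1.682 m³/s
w_8 = (11.4 − 8.1)/2 = 1.65 m; q_8 = 0.70 × 1.61 × 1.65 = 1.860 m³/s
w_9 = (11.4 − 9.2)/2 = 1.1 m; q_9 = 0.30 × 0.36 × 1.1 = 0.1188 m³/s
Q = Σ qᵢ = 9.191 m³/s

9.19 m³/s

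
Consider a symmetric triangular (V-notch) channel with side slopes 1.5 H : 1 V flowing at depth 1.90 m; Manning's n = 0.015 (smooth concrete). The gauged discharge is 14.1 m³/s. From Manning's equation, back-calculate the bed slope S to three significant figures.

0.00209

A = z·y² = 1.5×1.90² = 5.415 m²
P = 2y√(1+z²) = 2×1.90×√(1+1.5²) = 6.851 m
R = A/P = 5.415/6.851 = 0.7904 m
S = (Q·n / (1·A·R^(2/3)))² = (14.1×0.015 / (1×5.415×0.8549))² = 0.002087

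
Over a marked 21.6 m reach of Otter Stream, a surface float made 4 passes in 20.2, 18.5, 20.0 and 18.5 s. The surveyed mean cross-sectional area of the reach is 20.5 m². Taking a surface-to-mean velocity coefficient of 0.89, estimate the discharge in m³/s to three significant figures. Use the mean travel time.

20.4 m³/s

t̄ = (20.2 + 18.5 + 20.0 + 18.5) / 4 = 19.3 s
v_surface = L / t̄ = 21.6 / 19.3 = 1.119 m/s
v_mean = 0.89 × 1.119 = 0.9961 m/s
Q = A × v_mean = 20.5 × 0.9961 = 20.42 m³/s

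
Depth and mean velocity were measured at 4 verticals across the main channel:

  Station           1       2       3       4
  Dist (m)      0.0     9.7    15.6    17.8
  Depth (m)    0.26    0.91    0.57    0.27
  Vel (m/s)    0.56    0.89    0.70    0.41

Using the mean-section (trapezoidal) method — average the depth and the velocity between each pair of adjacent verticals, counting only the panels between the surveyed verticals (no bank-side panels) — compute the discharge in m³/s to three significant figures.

8.10 m³/s

Panel 1-2: Δb = 9.7 m, d̄ = (0.26+0.91)/2 = 0.585, v̄ = (0.56+0.89)/2 = 0.725 → q = 9.7×0.585×0.725 = 4.114 m³/s
Panel 2-3: Δb = 5.9 m, d̄ = (0.91+0.57)/2 = 0.74, v̄ = (0.89+0.70)/2 = 0.795 → q = 5.9×0.74×0.795 = 3.471 m³/s
Panel 3-4: Δb = 2.2 m, d̄ = (0.57+0.27)/2 = 0.42, v̄ = (0.70+0.41)/2 = 0.555 → q = 2.2×0.42×0.555 = 0.5128 m³/s
Q = Σ q = 8.098 m³/s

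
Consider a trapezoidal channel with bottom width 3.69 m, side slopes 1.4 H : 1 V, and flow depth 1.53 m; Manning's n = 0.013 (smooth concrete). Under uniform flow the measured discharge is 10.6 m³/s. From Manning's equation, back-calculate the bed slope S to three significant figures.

A = (b + z·y)·y = (3.69 + 1.4×1.53)×1.53 = 8.923 m²
P = b + 2y√(1+z²) = 3.69 + 2×1.53×√(1+1.4²) = 8.955 m
R = A/P = 8.923/8.955 = 0.9965 m
S = (Q·n / (1·A·R^(2/3)))² = (10.6×0.013 / (1×8.923×0.9976))² = 0.0002396

0.000240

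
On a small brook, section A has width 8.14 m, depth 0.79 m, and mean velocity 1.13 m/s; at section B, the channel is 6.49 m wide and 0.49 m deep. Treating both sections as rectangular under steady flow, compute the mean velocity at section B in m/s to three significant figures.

Q = A₁V₁ = (8.14×0.79) × 1.13 = 7.267 m³/s
A₂ = 6.49 × 0.49 = 3.180 m²
V₂ = Q/A₂ = 7.267/3.180 = 2.285 m/s

2.29 m/s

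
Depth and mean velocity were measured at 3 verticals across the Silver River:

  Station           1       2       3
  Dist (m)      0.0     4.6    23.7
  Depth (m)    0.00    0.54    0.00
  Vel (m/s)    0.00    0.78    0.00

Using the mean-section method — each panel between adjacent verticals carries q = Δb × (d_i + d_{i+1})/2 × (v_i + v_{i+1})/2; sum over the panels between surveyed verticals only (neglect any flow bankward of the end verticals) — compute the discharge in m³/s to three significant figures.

2.50 m³/s

Panel 1-2: Δb = 4.6 m, d̄ = (0.00+0.54)/2 = 0.27, v̄ = (0.00+0.78)/2 = 0.39 → q = 4.6×0.27×0.39 = 0.4844 m³/s
Panel 2-3: Δb = 19.1 m, d̄ = (0.54+0.00)/2 = 0.27, v̄ = (0.78+0.00)/2 = 0.39 → q = 19.1×0.27×0.39 = 2.011 m³/s
Q = Σ q = 2.496 m³/s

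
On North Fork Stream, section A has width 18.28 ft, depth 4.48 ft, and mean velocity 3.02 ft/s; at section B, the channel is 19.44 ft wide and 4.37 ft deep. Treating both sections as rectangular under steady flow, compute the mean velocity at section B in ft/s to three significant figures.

2.91 ft/s

Q = A₁V₁ = (18.28×4.48) × 3.02 = 247.3 ft³/s
A₂ = 19.44 × 4.37 = 84.95 ft²
V₂ = Q/A₂ = 247.3/84.95 = 2.911 ft/s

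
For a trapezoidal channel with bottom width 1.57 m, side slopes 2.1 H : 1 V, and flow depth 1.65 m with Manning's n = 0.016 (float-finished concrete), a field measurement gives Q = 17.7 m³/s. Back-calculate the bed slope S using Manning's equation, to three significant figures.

0.00134

A = (b + z·y)·y = (1.57 + 2.1×1.65)×1.65 = 8.308 m²
P = b + 2y√(1+z²) = 1.57 + 2×1.65×√(1+2.1²) = 9.246 m
R = A/P = 8.308/9.246 = 0.8986 m
S = (Q·n / (1·A·R^(2/3)))² = (17.7×0.016 / (1×8.308×0.9312))² = 0.001340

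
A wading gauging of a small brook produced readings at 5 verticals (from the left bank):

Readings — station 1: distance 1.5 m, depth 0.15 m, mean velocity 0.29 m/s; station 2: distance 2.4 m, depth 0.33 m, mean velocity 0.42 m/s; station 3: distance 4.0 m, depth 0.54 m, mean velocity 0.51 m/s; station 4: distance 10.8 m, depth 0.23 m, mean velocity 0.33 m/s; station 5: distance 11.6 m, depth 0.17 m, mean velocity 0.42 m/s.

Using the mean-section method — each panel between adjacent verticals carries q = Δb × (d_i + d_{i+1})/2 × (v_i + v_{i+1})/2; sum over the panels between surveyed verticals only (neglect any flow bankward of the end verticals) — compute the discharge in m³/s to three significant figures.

Panel 1-2: Δb = 0.9 m, d̄ = (0.15+0.33)/2 = 0.24, v̄ = (0.29+0.42)/2 = 0.355 → q = 0.9×0.24×0.355 = 0.07668 m³/s
Panel 2-3: Δb = 1.6 m, d̄ = (0.33+0.54)/2 = 0.435, v̄ = (0.42+0.51)/2 = 0.465 → q = 1.6×0.435×0.465 = 0.3236 m³/s
Panel 3-4: Δb = 6.8 m, d̄ = (0.54+0.23)/2 = 0.385, v̄ = (0.51+0.33)/2 = 0.42 → q = 6.8×0.385×0.42 = 1.100 m³/s
Panel 4-5: Δb = 0.8 m, d̄ = (0.23+0.17)/2 = 0.2, v̄ = (0.33+0.42)/2 = 0.375 → q = 0.8×0.2×0.375 = 0.06000 m³/s
Q = Σ q = 1.560 m³/s

1.56 m³/s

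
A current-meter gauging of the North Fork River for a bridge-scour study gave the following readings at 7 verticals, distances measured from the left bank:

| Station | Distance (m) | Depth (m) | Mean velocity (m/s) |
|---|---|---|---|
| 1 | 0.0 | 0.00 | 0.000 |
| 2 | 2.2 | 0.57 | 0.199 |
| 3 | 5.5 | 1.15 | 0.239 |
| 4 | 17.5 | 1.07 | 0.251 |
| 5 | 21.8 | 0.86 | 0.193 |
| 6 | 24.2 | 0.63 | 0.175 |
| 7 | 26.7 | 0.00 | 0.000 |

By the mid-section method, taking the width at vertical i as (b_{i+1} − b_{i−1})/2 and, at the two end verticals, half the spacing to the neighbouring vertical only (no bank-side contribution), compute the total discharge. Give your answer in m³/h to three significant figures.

w_2 = (5.5 − 0.0)/2 = 2.75 m; q_2 = 0.199 × 0.57 × 2.75 = 0.3119 m³/s
w_3 = (17.5 − 2.2)/2 = 7.65 m; q_3 = 0.239 × 1.15 × 7.65 = 2.103 m³/s
w_4 = (21.8 − 5.5)/2 = 8.15 m; q_4 = 0.251 × 1.07 × 8.15 = 2.189 m³/s
w_5 = (24.2 − 17.5)/2 = 3.35 m; q_5 = 0.193 × 0.86 × 3.35 = 0.5560 m³/s
w_6 = (26.7 − 21.8)/2 = 2.45 m; q_6 = 0.175 × 0.63 × 2.45 = 0.2701 m³/s
Stations 1, 7 contribute zero (depth or velocity is 0).
Q = Σ qᵢ = 5.430 m³/s
= 5.430 × 3600 = 19550 m³/h

19500 m³/h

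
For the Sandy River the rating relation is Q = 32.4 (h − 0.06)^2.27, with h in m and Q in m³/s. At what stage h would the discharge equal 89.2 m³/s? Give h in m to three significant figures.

h − h₀ = (Q/C)^(1/b) = (89.2/32.4)^(1/2.27) = 1.562 m
h = 0.06 + 1.562 = 1.622 m

1.62 m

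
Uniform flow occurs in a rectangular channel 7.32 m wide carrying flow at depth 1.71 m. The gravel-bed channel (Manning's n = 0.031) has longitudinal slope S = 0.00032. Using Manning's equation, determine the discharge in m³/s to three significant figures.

8.00 m³/s

A = b·y = 7.32 × 1.71 = 12.52 m²
P = b + 2y = 7.32 + 2×1.71 = 10.74 m
R = A/P = 12.52/10.74 = 1.165 m
Q = (1/n)·A·R^(2/3)·S^(1/2) = (1/0.031) × 12.52 × 1.165^(2/3) × 0.00032^(1/2) = 7.999 m³/s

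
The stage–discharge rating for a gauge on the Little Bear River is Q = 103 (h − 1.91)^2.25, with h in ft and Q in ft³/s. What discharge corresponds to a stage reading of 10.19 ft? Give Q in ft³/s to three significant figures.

12000 ft³/s

Q = 103 × (10.19 − 1.91)^2.25 = 103 × 8.28^2.25 = 11980 ft³/s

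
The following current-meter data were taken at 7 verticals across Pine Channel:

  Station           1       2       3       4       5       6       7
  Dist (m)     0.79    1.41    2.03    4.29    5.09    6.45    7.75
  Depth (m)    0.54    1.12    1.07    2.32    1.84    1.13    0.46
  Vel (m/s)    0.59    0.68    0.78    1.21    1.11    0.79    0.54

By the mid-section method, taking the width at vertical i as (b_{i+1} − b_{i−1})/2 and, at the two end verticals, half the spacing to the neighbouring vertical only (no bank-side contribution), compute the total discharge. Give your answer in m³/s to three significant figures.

w_1 = (1.41 − 0.79)/2 = 0.31 m; q_1 = 0.59 × 0.54 × 0.31 = 0.09877 m³/s
w_2 = (2.03 − 0.79)/2 = 0.62 m; q_2 = 0.68 × 1.12 × 0.62 = 0.4722 m³/s
w_3 = (4.29 − 1.41)/2 = 1.44 m; q_3 = 0.78 × 1.07 × 1.44 = 1.202 m³/s
w_4 = (5.09 − 2.03)/2 = 1.53 m; q_4 = 1.21 × 2.32 × 1.53 = 4.295 m³/s
w_5 = (6.45 − 4.29)/2 = 1.08 m; q_5 = 1.11 × 1.84 × 1.08 = 2.206 m³/s
w_6 = (7.75 − 5.09)/2 = 1.33 m; q_6 = 0.79 × 1.13 × 1.33 = 1.187 m³/s
w_7 = (7.75 − 6.45)/2 = 0.65 m; q_7 = 0.54 × 0.46 × 0.65 = 0.1615 m³/s
Q = Σ qᵢ = 9.622 m³/s

9.62 m³/s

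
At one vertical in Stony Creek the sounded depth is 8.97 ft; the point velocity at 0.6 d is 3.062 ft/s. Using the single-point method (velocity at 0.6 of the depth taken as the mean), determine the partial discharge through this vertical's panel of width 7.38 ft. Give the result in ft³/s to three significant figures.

203 ft³/s

v̄ = v₀.₆ = 3.062 ft/s
q = v̄ × d × w = 3.062 × 8.97 × 7.38 = 202.7 ft³/s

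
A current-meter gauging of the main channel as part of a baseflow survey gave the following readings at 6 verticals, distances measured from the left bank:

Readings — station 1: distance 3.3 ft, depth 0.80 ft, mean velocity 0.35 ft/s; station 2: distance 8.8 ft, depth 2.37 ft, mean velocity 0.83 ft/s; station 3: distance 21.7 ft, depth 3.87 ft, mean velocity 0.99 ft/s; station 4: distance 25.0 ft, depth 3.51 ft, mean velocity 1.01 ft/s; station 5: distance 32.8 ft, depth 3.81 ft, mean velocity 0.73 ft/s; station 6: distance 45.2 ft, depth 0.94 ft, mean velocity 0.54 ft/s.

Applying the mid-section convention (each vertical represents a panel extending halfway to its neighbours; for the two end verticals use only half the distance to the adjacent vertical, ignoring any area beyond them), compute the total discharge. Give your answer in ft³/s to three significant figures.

101 ft³/s

w_1 = (8.8 − 3.3)/2 = 2.75 ft; q_1 = 0.35 × 0.80 × 2.75 = 0.7700 ft³/s
w_2 = (21.7 − 3.3)/2 = 9.2 ft; q_2 = 0.83 × 2.37 × 9.2 = 18.10 ft³/s
w_3 = (25.0 − 8.8)/2 = 8.1 ft; q_3 = 0.99 × 3.87 × 8.1 = 31.03 ft³/s
w_4 = (32.8 − 21.7)/2 = 5.55 ft; q_4 = 1.01 × 3.51 × 5.55 = 19.68 ft³/s
w_5 = (45.2 − 25.0)/2 = 10.1 ft; q_5 = 0.73 × 3.81 × 10.1 = 28.09 ft³/s
w_6 = (45.2 − 32.8)/2 = 6.2 ft; q_6 = 0.54 × 0.94 × 6.2 = 3.147 ft³/s
Q = Σ qᵢ = 100.8 ft³/s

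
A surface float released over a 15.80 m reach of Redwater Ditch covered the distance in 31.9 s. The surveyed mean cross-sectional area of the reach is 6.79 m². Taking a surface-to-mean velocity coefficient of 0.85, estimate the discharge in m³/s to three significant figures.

2.86 m³/s

v_surface = L / t̄ = 15.80 / 31.9 = 0.4953 m/s
v_mean = 0.85 × 0.4953 = 0.4210 m/s
Q = A × v_mean = 6.79 × 0.4210 = 2.859 m³/s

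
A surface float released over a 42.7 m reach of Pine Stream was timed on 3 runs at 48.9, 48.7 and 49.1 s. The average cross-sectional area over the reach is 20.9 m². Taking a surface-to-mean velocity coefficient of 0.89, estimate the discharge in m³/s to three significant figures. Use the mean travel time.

16.2 m³/s

t̄ = (48.9 + 48.7 + 49.1) / 3 = 48.9 s
v_surface = L / t̄ = 42.7 / 48.9 = 0.8732 m/s
v_mean = 0.89 × 0.8732 = 0.7772 m/s
Q = A × v_mean = 20.9 × 0.7772 = 16.24 m³/s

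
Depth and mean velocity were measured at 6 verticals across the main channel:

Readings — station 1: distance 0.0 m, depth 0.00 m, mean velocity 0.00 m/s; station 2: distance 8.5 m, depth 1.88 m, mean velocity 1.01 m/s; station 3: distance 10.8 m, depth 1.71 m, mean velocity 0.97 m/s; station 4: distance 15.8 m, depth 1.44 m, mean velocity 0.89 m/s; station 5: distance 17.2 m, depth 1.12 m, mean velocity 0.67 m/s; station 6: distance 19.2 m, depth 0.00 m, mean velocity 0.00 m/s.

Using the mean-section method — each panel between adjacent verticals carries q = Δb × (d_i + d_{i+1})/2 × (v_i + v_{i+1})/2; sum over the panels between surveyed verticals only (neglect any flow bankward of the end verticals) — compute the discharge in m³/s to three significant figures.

Panel 1-2: Δb = 8.5 m, d̄ = (0.00+1.88)/2 = 0.94, v̄ = (0.00+1.01)/2 = 0.505 → q = 8.5×0.94×0.505 = 4.035 m³/s
Panel 2-3: Δb = 2.3 m, d̄ = (1.88+1.71)/2 = 1.795, v̄ = (1.01+0.97)/2 = 0.99 → q = 2.3×1.795×0.99 = 4.087 m³/s
Panel 3-4: Δb = 5 m, d̄ = (1.71+1.44)/2 = 1.575, v̄ = (0.97+0.89)/2 = 0.93 → q = 5×1.575×0.93 = 7.324 m³/s
Panel 4-5: Δb = 1.4 m, d̄ = (1.44+1.12)/2 = 1.28, v̄ = (0.89+0.67)/2 = 0.78 → q = 1.4×1.28×0.78 = 1.398 m³/s
Panel 5-6: Δb = 2 m, d̄ = (1.12+0.00)/2 = 0.56, v̄ = (0.67+0.00)/2 = 0.335 → q = 2×0.56×0.335 = 0.3752 m³/s
Q = Σ q = 17.22 m³/s

17.2 m³/s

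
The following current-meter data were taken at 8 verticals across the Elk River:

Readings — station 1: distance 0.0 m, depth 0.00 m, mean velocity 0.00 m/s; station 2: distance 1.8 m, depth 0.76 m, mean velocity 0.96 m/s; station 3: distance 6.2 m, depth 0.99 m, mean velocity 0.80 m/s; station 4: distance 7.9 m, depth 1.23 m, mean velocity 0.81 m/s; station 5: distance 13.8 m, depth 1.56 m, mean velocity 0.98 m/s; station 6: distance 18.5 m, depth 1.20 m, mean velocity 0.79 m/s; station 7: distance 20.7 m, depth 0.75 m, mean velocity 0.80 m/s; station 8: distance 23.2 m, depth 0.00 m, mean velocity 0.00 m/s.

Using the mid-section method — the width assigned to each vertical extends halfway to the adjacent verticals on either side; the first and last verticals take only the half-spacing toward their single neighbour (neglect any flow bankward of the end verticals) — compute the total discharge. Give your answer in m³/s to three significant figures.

21.2 m³/s

w_2 = (6.2 − 0.0)/2 = 3.1 m; q_2 = 0.96 × 0.76 × 3.1 = 2.262 m³/s
w_3 = (7.9 − 1.8)/2 = 3.05 m; q_3 = 0.80 × 0.99 × 3.05 = 2.416 m³/s
w_4 = (13.8 − 6.2)/2 = 3.8 m; q_4 = 0.81 × 1.23 × 3.8 = 3.786 m³/s
w_5 = (18.5 − 7.9)/2 = 5.3 m; q_5 = 0.98 × 1.56 × 5.3 = 8.103 m³/s
w_6 = (20.7 − 13.8)/2 = 3.45 m; q_6 = 0.79 × 1.20 × 3.45 = 3.271 m³/s
w_7 = (23.2 − 18.5)/2 = 2.35 m; q_7 = 0.80 × 0.75 × 2.35 = 1.410 m³/s
Stations 1, 8 contribute zero (depth or velocity is 0).
Q = Σ qᵢ = 21.25 m³/s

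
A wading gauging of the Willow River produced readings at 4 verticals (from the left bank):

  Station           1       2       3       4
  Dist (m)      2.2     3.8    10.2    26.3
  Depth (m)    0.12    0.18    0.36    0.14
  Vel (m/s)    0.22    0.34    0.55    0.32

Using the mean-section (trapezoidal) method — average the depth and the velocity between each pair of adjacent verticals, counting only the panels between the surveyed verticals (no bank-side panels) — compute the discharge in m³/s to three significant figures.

2.59 m³/s

Panel 1-2: Δb = 1.6 m, d̄ = (0.12+0.18)/2 = 0.15, v̄ = (0.22+0.34)/2 = 0.28 → q = 1.6×0.15×0.28 = 0.06720 m³/s
Panel 2-3: Δb = 6.4 m, d̄ = (0.18+0.36)/2 = 0.27, v̄ = (0.34+0.55)/2 = 0.445 → q = 6.4×0.27×0.445 = 0.7690 m³/s
Panel 3-4: Δb = 16.1 m, d̄ = (0.36+0.14)/2 = 0.25, v̄ = (0.55+0.32)/2 = 0.435 → q = 16.1×0.25×0.435 = 1.751 m³/s
Q = Σ q = 2.587 m³/s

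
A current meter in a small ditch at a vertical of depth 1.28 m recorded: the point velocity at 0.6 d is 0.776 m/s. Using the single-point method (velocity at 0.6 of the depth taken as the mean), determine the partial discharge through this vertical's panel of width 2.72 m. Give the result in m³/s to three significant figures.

2.70 m³/s

v̄ = v₀.₆ = 0.776 m/s
q = v̄ × d × w = 0.7760 × 1.28 × 2.72 = 2.702 m³/s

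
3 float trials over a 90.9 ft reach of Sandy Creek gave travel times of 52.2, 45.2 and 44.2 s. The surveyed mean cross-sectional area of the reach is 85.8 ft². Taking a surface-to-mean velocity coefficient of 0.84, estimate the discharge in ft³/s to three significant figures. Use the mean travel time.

139 ft³/s

t̄ = (52.2 + 45.2 + 44.2) / 3 = 47.2 s
v_surface = L / t̄ = 90.9 / 47.2 = 1.926 ft/s
v_mean = 0.84 × 1.926 = 1.618 ft/s
Q = A × v_mean = 85.8 × 1.618 = 138.8 ft³/s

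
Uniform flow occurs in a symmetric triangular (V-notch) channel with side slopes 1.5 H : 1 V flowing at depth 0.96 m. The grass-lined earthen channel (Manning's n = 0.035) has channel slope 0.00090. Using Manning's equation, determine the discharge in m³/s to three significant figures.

A = z·y² = 1.5×0.96² = 1.382 m²
P = 2y√(1+z²) = 2×0.96×√(1+1.5²) = 3.461 m
R = A/P = 1.382/3.461 = 0.3994 m
Q = (1/n)·A·R^(2/3)·S^(1/2) = (1/0.035) × 1.382 × 0.3994^(2/3) × 0.00090^(1/2) = 0.6426 m³/s

0.643 m³/s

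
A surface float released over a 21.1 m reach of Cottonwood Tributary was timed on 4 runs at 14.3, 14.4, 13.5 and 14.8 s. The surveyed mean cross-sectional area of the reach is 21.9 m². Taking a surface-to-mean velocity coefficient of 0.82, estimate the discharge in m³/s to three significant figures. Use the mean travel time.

26.6 m³/s

t̄ = (14.3 + 14.4 + 13.5 + 14.8) / 4 = 14.25 s
v_surface = L / t̄ = 21.1 / 14.25 = 1.481 m/s
v_mean = 0.82 × 1.481 = 1.214 m/s
Q = A × v_mean = 21.9 × 1.214 = 26.59 m³/s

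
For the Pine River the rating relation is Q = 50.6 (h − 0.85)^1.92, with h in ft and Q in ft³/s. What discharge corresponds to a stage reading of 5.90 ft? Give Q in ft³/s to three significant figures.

Q = 50.6 × (5.90 − 0.85)^1.92 = 50.6 × 5.05^1.92 = 1134 ft³/s

1130 ft³/s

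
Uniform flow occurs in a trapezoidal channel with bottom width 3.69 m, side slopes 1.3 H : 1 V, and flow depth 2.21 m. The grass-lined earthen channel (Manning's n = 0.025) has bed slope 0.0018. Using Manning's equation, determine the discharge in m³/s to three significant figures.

A = (b + z·y)·y = (3.69 + 1.3×2.21)×2.21 = 14.50 m²
P = b + 2y√(1+z²) = 3.69 + 2×2.21×√(1+1.3²) = 10.94 m
R = A/P = 14.50/10.94 = 1.326 m
Q = (1/n)·A·R^(2/3)·S^(1/2) = (1/0.025) × 14.50 × 1.326^(2/3) × 0.0018^(1/2) = 29.71 m³/s

29.7 m³/s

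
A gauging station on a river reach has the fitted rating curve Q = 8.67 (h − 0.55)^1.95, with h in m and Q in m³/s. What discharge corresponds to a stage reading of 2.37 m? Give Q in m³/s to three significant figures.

Q = 8.67 × (2.37 − 0.55)^1.95 = 8.67 × 1.82^1.95 = 27.87 m³/s

27.9 m³/s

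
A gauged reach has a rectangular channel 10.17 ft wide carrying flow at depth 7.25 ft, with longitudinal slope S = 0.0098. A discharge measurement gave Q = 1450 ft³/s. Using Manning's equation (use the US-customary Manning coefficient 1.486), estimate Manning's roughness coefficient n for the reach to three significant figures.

A = b·y = 10.17 × 7.25 = 73.73 ft²
P = b + 2y = 10.17 + 2×7.25 = 24.67 ft
R = A/P = 73.73/24.67 = 2.989 ft
n = (1.486/Q)·A·R^(2/3)·S^(1/2) = (1.486/1450) × 73.73 × 2.075 × 0.09899 = 0.01552

0.0155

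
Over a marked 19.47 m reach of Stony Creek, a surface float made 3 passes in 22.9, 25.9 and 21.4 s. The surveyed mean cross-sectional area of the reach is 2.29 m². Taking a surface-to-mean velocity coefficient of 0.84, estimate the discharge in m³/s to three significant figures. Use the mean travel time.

1.60 m³/s

t̄ = (22.9 + 25.9 + 21.4) / 3 = 23.4 s
v_surface = L / t̄ = 19.47 / 23.4 = 0.8321 m/s
v_mean = 0.84 × 0.8321 = 0.6989 m/s
Q = A × v_mean = 2.29 × 0.6989 = 1.601 m³/s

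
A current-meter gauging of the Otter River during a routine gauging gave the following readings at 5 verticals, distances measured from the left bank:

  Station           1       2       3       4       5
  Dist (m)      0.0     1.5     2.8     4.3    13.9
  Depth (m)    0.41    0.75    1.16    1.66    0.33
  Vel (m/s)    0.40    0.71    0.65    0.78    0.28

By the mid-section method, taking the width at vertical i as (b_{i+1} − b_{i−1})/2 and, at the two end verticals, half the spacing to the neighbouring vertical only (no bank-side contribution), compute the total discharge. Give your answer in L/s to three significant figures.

9550 L/s

w_1 = (1.5 − 0.0)/2 = 0.75 m; q_1 = 0.40 × 0.41 × 0.75 = 0.1230 m³/s
w_2 = (2.8 − 0.0)/2 = 1.4 m; q_2 = 0.71 × 0.75 × 1.4 = 0.7455 m³/s
w_3 = (4.3 − 1.5)/2 = 1.4 m; q_3 = 0.65 × 1.16 × 1.4 = 1.056 m³/s
w_4 = (13.9 − 2.8)/2 = 5.55 m; q_4 = 0.78 × 1.66 × 5.55 = 7.186 m³/s
w_5 = (13.9 − 4.3)/2 = 4.8 m; q_5 = 0.28 × 0.33 × 4.8 = 0.4435 m³/s
Q = Σ qᵢ = 9.554 m³/s
= 9.554 × 1000 = 9554 L/s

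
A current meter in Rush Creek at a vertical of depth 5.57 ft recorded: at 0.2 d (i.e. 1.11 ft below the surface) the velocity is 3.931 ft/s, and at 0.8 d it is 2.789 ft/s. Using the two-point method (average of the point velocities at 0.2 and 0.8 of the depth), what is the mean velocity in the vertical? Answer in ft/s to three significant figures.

v̄ = (3.931 + 2.789) / 2 = 3.360 ft/s

3.36 ft/s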